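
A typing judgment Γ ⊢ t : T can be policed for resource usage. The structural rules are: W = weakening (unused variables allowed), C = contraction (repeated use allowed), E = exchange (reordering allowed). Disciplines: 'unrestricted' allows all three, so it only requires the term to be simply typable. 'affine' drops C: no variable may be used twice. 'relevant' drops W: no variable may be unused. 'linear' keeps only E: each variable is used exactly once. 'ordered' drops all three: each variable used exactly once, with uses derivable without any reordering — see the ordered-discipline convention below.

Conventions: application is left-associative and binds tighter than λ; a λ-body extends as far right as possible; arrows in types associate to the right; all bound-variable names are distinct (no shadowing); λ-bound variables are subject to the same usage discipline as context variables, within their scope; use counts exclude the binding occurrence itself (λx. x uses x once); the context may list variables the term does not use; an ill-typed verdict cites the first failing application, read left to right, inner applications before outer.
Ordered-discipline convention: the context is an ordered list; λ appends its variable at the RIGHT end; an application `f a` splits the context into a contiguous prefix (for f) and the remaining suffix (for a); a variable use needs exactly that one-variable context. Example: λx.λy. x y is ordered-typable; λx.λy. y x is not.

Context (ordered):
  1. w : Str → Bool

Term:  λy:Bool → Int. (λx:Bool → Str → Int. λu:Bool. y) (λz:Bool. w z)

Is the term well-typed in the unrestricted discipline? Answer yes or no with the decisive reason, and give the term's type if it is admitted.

no — the type mismatch rejects it
variable uses: w ×1; y (λ-bound) ×1; x (λ-bound) ×0; u (λ-bound) ×0; z (λ-bound) ×1
order of uses: y, w, z
typing: ill-typed: a function awaiting Str gets Bool
per-discipline verdicts: ordered ✗; linear ✗; affine ✗; relevant ✗; unrestricted ✗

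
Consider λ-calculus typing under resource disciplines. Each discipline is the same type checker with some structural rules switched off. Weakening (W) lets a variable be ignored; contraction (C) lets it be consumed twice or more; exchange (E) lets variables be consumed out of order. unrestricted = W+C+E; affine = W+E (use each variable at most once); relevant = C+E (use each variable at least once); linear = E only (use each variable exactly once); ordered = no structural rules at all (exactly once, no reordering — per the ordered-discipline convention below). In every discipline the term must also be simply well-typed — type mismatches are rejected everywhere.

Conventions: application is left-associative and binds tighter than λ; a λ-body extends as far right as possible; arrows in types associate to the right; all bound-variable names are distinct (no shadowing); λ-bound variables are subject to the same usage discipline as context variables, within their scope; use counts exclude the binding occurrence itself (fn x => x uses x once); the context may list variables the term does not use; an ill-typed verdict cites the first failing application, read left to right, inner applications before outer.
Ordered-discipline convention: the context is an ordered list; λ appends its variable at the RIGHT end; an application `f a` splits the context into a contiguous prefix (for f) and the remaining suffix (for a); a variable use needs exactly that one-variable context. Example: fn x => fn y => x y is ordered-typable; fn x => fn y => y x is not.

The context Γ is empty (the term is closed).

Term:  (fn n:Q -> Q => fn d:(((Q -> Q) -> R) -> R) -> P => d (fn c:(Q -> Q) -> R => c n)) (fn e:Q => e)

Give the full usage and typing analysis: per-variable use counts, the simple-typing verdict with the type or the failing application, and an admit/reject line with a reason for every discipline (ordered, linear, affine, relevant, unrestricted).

variable uses: n [bound]: 1×; d [bound]: 1×; c [bound]: 1×; e [bound]: 1×
uses in reading order: d, c, n, e
typing: ✓ — ((((Q -> Q) -> R) -> R) -> P) -> P
ordered: ✗, no contiguous prefix/suffix split fits d, c, n, e
linear: ✓, exactly-once usage across n, d, c, e
affine: ✓, none of n, d, c, e used more than once
relevant: ✓, none of n, d, c, e goes unused
unrestricted: ✓, type-checks (((((Q -> Q) -> R) -> R) -> P) -> P) and nothing is barred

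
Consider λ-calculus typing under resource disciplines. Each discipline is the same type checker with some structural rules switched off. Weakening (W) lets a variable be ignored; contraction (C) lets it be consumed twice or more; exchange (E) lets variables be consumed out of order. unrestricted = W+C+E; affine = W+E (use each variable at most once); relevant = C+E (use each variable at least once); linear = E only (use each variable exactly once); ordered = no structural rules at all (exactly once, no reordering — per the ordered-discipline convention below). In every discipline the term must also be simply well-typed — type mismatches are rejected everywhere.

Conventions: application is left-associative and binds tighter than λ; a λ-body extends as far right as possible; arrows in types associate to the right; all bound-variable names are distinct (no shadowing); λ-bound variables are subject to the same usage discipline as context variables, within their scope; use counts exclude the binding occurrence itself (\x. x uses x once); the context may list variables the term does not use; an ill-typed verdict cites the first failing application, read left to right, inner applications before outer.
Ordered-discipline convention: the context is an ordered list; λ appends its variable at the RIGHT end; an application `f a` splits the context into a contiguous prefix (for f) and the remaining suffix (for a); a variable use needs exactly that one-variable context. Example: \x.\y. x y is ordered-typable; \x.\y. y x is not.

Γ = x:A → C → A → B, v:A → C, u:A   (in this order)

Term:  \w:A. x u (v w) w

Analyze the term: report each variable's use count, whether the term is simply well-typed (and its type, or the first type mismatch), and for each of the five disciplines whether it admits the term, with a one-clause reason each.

variable uses: x ×1, v ×1, u ×1, w (λ-bound) ×2
order of uses: x, u, v, w, w
typing: ✓ — A → B
ordered: ✗ — repeated use of w ×2
linear: ✗ — repeated use of w ×2
affine: ✗ — repeated use of w ×2
relevant: ✓ — every one of x, v, u, w appears
unrestricted: ✓ — simply typable at A → B; W, C, E all held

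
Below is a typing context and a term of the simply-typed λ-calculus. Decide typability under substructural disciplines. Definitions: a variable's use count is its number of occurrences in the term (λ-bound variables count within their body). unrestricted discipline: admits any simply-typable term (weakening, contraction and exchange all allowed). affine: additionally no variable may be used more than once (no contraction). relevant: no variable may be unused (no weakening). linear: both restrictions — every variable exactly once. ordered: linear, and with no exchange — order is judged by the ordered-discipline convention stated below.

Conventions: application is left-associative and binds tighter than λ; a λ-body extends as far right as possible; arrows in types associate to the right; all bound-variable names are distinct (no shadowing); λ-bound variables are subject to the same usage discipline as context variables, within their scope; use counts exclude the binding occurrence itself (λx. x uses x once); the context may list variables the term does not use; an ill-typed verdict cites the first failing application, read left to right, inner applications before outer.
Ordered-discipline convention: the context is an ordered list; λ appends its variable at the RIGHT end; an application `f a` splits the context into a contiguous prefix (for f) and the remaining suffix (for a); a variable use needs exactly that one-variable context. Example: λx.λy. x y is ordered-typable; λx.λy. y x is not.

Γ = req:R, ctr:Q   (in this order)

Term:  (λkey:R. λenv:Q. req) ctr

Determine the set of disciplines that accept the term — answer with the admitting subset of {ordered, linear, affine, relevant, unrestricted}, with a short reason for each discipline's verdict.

admitted by: none
counts: req: 1×, ctr: 1×, key [bound]: 0×, env [bound]: 0×
use order (left to right): req, ctr
typing: ill-typed: a function awaiting R gets Q
ordered: ✗, the type mismatch rejects it
linear: ✗, not simply typable
affine: ✗, fails simple typing
relevant: ✗, a type mismatch blocks all five
unrestricted: ✗, the type mismatch rejects it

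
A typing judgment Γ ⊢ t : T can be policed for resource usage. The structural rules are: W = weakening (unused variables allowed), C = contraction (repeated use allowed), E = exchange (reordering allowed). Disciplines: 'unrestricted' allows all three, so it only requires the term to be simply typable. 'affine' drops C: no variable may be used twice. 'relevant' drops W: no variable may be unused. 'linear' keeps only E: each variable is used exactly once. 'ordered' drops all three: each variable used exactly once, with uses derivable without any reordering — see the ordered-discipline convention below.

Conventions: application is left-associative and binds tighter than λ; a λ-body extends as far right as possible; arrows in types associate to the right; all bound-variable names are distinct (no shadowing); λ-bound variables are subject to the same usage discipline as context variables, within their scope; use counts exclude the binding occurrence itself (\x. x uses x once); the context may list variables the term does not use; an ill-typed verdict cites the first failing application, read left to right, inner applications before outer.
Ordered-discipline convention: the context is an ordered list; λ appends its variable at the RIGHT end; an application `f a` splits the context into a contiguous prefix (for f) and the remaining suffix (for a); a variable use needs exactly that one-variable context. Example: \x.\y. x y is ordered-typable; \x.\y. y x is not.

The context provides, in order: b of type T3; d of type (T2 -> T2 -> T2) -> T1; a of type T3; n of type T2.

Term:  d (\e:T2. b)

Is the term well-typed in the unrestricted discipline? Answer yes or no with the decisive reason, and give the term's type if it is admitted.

no — fails simple typing
use counts: b=1, d=1, a=0, n=0, e [bound]=0
use order (left to right): d, b
typing: ill-typed: an application expects T2 -> T2 -> T2 but receives T2 -> T3
per-discipline verdicts: ordered ✗ | linear ✗ | affine ✗ | relevant ✗ | unrestricted ✗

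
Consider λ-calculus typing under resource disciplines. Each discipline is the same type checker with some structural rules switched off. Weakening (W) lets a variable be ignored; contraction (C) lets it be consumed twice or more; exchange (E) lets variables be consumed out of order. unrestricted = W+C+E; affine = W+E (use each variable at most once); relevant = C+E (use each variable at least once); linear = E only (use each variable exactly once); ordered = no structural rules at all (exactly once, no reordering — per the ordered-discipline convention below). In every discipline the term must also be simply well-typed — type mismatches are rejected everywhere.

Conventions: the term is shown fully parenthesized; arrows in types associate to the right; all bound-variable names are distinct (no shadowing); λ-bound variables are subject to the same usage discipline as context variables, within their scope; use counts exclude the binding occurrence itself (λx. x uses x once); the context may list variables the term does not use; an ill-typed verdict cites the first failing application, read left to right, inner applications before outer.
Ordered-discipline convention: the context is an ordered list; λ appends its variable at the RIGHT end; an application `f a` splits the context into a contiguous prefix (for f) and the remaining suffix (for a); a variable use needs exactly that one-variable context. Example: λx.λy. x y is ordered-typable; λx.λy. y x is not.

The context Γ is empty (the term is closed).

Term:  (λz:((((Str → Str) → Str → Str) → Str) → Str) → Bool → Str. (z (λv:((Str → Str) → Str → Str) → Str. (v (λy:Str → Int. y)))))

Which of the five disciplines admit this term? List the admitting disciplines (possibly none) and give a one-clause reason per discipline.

admitting disciplines: none
counts: z [bound]: 1×; v [bound]: 1×; y [bound]: 1×
left-to-right use order: z, v, y
typing: ill-typed: argument of type (Str → Int) → Str → Int where (Str → Str) → Str → Str is required
ordered: ✗ — not simply typable
linear: ✗ — fails simple typing
affine: ✗ — a type mismatch blocks all five
relevant: ✗ — the type mismatch rejects it
unrestricted: ✗ — not simply typable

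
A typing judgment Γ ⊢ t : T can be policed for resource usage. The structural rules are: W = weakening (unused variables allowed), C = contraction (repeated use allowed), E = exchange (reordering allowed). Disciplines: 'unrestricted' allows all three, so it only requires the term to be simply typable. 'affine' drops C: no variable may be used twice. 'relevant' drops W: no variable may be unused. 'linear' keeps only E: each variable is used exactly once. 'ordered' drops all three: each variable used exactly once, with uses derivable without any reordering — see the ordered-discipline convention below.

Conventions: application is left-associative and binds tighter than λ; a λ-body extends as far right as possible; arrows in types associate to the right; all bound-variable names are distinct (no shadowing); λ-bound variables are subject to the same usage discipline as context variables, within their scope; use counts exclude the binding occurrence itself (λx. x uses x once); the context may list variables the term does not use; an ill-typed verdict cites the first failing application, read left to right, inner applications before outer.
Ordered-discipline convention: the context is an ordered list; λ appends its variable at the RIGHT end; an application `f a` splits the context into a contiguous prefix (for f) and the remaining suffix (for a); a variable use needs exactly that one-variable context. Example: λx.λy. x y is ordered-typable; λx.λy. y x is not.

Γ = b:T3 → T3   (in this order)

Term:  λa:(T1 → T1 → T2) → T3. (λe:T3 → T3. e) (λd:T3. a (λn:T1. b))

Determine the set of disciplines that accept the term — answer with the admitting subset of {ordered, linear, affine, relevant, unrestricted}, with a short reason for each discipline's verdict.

admitting disciplines: none
usage: b=1, a (λ-bound)=1, e (λ-bound)=1, d (λ-bound)=0, n (λ-bound)=0
use order (left to right): e, a, b
typing: ill-typed: a function awaiting T1 → T1 → T2 gets T1 → T3 → T3
ordered: ✗, the type mismatch rejects it
linear: ✗, not simply typable
affine: ✗, fails simple typing
relevant: ✗, a type mismatch blocks all five
unrestricted: ✗, the type mismatch rejects it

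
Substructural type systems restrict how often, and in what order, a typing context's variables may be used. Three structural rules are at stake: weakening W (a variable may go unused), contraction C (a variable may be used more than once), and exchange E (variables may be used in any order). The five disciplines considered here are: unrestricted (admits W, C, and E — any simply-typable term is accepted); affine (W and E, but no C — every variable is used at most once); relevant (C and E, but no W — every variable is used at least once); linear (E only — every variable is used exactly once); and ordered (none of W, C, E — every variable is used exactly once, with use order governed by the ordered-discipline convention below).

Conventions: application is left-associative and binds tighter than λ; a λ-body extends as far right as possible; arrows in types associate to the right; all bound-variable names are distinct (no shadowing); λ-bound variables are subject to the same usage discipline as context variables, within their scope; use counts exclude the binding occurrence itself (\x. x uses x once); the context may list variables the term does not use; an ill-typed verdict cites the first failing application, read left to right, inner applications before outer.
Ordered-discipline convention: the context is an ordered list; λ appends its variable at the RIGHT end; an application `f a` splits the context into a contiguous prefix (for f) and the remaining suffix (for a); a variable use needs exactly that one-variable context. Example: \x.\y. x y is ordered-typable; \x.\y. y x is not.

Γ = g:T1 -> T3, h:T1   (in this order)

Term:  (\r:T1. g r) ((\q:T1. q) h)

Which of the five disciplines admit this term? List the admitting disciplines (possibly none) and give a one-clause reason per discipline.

admitted in: ordered, linear, affine, relevant, unrestricted
use counts: g=1; h=1; r (bound)=1; q (bound)=1
use order (left to right): g, r, q, h
typing: ✓ — T3
ordered ✓ (g, h, r, q once each; derivable with no W/C/E)
linear ✓ (g, h, r, q: one use apiece)
affine ✓ (at most one use each (g, h, r, q))
relevant ✓ (none of g, h, r, q goes unused)
unrestricted ✓ (well-typed at T3; no restrictions here)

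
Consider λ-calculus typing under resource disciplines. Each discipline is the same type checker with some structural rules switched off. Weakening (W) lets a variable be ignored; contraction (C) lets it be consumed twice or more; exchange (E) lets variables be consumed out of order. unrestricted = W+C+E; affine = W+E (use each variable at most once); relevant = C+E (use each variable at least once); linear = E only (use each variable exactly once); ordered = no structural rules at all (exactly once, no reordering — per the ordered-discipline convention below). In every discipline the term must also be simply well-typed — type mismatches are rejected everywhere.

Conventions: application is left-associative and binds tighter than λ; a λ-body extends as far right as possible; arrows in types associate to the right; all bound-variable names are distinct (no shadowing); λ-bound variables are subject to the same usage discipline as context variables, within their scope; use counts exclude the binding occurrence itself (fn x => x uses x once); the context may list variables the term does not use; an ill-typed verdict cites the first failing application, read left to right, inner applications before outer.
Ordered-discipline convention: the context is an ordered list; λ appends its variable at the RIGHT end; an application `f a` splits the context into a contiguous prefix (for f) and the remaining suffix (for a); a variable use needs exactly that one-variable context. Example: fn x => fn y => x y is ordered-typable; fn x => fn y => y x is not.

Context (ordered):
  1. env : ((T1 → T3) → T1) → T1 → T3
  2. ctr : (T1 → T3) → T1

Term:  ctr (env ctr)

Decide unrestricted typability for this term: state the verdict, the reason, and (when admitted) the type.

yes — type-checks (T1) and nothing is barred; term : T1
use counts: env: 1, ctr: 2
order of uses: ctr, env, ctr
typing: well-typed — term : T1
per-discipline verdicts: ordered ✗; linear ✗; affine ✗; relevant ✓; unrestricted ✓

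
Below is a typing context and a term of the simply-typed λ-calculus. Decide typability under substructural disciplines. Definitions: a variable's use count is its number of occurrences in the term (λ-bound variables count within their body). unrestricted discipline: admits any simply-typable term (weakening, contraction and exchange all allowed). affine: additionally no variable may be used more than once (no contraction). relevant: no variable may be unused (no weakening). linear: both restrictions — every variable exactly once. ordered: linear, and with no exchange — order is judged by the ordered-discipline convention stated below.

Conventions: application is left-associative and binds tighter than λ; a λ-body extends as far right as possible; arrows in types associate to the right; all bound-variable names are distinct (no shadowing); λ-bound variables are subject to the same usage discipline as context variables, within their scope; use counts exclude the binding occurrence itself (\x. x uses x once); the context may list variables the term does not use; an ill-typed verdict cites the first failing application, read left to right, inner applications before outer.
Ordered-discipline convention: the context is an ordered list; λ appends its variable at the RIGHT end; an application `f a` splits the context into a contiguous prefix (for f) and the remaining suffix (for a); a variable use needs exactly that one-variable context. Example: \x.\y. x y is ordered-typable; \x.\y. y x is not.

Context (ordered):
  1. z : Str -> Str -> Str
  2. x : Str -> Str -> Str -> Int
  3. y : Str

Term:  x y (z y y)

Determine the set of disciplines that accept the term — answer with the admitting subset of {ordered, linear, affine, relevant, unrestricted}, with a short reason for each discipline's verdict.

accepted by: relevant, unrestricted
usage: z ×1; x ×1; y ×3
left-to-right use order: x, y, z, y, y
typing: well-typed at Str -> Int
ordered: ✗, repeated use of y ×3
linear: ✗, repeated use of y ×3
affine: ✗, repeated use of y ×3
relevant: ✓, at least one use each (z, x, y)
unrestricted: ✓, type-checks (Str -> Int) and nothing is barred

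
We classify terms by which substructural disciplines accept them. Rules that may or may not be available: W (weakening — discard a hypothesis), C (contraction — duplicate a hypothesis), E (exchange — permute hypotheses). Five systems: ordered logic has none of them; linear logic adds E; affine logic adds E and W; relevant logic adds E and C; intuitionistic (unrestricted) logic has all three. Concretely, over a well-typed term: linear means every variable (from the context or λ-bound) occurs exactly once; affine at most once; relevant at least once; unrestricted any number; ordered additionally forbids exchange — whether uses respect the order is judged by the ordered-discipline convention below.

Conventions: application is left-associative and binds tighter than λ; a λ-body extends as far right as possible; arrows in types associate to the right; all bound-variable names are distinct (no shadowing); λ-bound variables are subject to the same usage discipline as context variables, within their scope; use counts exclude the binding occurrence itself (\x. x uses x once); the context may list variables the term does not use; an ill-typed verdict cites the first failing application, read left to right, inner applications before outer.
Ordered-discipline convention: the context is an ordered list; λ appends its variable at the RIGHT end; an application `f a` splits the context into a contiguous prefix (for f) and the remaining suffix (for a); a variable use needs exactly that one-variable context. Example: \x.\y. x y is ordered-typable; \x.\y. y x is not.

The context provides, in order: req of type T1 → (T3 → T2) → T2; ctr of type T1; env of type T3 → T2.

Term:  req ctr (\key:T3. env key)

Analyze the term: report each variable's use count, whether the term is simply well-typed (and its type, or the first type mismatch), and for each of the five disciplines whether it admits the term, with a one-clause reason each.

counts: req: 1, ctr: 1, env: 1, key (λ-bound): 1
order of uses: req, ctr, env, key
typing: well-typed at T2
ordered ✓ (single-use (req, ctr, env, key), ordered derivation ok)
linear ✓ (req, ctr, env, key: one use apiece)
affine ✓ (none of req, ctr, env, key used more than once)
relevant ✓ (at least one use each (req, ctr, env, key))
unrestricted ✓ (type-checks (T2) and nothing is barred)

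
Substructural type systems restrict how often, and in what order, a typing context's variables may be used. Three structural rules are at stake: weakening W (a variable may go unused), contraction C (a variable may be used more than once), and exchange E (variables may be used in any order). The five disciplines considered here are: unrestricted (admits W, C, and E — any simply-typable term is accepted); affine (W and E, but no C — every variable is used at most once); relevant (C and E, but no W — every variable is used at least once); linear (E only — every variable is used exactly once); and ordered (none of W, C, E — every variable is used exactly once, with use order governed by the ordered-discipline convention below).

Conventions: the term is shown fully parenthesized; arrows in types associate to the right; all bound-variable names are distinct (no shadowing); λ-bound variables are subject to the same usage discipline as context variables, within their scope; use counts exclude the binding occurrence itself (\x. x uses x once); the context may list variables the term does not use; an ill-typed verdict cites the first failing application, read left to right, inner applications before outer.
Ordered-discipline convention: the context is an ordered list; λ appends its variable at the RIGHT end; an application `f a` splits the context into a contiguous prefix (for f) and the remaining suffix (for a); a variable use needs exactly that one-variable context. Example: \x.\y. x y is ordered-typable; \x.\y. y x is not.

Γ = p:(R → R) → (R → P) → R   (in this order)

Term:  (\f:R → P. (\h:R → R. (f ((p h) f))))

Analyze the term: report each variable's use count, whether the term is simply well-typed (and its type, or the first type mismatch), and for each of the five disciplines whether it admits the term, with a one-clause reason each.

variable uses: p: 1; f (λ-bound): 2; h (λ-bound): 1
uses in reading order: f, p, h, f
typing: well-typed — term : (R → P) → (R → R) → P
ordered ✗ (uses contraction: f ×2)
linear ✗ (uses contraction: f ×2)
affine ✗ (uses contraction: f ×2)
relevant ✓ (at least one use each (p, f, h))
unrestricted ✓ (typability at (R → P) → (R → R) → P is all that's needed)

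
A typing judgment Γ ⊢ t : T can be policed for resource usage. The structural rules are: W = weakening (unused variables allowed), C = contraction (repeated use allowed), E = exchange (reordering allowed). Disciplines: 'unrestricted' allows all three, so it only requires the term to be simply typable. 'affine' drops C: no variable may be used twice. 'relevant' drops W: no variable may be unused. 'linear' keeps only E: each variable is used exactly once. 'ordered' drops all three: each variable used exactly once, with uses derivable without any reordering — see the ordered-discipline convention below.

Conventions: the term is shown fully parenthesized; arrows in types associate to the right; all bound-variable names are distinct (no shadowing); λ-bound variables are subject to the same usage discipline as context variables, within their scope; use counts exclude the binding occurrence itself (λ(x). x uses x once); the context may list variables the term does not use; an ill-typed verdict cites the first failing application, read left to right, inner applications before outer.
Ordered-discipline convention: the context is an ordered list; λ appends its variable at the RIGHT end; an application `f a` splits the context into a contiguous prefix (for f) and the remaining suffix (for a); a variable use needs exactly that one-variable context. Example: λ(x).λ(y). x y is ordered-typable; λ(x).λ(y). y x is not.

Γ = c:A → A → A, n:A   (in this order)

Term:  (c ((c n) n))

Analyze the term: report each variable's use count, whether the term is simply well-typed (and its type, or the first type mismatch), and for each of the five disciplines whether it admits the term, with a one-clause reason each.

counts: c: 2×; n: 2×
left-to-right use order: c, c, n, n
typing: the term checks, with type A → A
ordered: ✗, repeated use of c ×2, n ×2
linear: ✗, repeated use of c ×2, n ×2
affine: ✗, repeated use of c ×2, n ×2
relevant: ✓, none of c, n goes unused
unrestricted: ✓, well-typed at A → A; no restrictions here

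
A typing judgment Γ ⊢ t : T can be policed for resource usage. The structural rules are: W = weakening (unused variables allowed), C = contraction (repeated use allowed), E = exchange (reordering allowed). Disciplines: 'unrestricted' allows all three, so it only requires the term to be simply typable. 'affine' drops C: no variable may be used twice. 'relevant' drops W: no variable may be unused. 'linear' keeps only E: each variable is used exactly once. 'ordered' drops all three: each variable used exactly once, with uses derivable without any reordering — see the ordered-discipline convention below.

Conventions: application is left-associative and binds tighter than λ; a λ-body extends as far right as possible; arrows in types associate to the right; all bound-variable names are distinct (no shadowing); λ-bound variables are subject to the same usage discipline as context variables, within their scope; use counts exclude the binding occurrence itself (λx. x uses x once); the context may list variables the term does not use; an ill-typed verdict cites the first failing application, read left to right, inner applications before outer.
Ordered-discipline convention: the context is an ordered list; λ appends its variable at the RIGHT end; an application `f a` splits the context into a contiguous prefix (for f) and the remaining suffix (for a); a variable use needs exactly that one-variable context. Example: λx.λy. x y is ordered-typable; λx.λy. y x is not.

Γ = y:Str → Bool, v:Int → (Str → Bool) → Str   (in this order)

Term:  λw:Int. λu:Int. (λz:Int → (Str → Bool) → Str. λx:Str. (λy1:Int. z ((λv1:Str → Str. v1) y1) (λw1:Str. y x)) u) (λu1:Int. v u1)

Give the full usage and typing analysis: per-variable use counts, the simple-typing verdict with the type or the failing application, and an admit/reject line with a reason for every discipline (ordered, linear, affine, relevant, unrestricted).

use counts: y: 1×; v: 1×; w (bound): 0×; u (bound): 1×; z (bound): 1×; x (bound): 1×; y1 (bound): 1×; v1 (bound): 1×; w1 (bound): 0×; u1 (bound): 1×
left-to-right use order: z, v1, y1, y, x, u, v, u1
typing: ill-typed: argument of type Int where Str → Str is required
ordered: ✗ — not simply typable
linear: ✗ — fails simple typing
affine: ✗ — a type mismatch blocks all five
relevant: ✗ — the type mismatch rejects it
unrestricted: ✗ — not simply typable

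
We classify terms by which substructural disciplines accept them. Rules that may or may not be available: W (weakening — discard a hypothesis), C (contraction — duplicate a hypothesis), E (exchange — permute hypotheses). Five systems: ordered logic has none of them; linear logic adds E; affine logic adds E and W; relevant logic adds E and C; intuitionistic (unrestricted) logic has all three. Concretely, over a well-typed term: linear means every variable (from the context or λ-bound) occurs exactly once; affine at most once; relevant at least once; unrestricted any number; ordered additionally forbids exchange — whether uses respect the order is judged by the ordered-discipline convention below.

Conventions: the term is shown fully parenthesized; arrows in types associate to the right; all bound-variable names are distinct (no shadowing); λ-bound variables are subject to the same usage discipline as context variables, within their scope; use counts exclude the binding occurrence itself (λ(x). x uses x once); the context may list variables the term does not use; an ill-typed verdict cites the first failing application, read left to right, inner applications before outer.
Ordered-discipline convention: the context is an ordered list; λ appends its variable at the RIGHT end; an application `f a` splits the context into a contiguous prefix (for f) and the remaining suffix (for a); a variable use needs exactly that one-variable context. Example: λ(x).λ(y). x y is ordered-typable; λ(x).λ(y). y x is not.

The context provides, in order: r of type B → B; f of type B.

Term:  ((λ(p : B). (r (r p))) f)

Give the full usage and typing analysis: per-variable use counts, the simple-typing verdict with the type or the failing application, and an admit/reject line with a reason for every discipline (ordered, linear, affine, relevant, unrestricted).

use counts: r: 2×, f: 1×, p [bound]: 1×
uses in reading order: r, r, p, f
typing: well-typed at B
ordered: ✗, r ×2 used more than once (contraction)
linear: ✗, r ×2 used more than once (contraction)
affine: ✗, r ×2 used more than once (contraction)
relevant: ✓, every one of r, f, p appears
unrestricted: ✓, well-typed at B; no restrictions here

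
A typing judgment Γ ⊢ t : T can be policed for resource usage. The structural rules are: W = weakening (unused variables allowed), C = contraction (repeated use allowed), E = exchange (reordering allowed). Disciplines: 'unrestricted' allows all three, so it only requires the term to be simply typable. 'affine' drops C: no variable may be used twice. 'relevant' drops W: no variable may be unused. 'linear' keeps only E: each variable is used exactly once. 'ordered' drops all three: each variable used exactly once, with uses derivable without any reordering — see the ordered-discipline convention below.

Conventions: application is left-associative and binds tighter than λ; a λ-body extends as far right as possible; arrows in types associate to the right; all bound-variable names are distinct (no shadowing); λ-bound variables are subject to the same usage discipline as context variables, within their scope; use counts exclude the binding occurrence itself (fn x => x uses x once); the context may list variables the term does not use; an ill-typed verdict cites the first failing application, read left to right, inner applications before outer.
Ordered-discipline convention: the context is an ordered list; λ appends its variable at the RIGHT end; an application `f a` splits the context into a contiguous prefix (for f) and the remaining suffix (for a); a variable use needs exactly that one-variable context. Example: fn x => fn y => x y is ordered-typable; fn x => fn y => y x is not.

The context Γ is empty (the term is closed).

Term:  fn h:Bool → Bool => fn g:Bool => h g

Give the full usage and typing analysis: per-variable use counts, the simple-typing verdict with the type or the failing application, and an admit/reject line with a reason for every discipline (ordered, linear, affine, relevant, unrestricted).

counts: h (λ-bound)=1; g (λ-bound)=1
order of uses: h, g
typing: well-typed at (Bool → Bool) → Bool → Bool
ordered: ✓ — one use each (h, g); ordered split holds
linear: ✓ — exactly-once usage across h, g
affine: ✓ — h, g: no repeats, contraction unneeded
relevant: ✓ — every one of h, g appears
unrestricted: ✓ — well-typed at (Bool → Bool) → Bool → Bool; no restrictions here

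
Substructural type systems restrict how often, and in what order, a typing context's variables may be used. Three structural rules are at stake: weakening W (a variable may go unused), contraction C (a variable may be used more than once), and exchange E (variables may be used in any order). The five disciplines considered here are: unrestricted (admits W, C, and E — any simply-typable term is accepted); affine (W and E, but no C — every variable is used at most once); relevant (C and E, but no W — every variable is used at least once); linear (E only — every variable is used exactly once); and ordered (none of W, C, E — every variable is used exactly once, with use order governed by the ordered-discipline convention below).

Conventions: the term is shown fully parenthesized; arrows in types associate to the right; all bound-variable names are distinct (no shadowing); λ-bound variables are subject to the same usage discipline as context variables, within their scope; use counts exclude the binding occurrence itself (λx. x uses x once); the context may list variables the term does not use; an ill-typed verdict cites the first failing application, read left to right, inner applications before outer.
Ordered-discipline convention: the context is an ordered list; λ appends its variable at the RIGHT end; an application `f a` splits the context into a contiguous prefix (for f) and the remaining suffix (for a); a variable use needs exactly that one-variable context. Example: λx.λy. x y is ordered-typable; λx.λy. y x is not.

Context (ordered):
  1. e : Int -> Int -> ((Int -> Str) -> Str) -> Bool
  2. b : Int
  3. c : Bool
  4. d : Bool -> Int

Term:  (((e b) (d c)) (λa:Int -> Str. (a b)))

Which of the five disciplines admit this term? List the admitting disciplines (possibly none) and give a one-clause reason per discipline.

accepted by: relevant, unrestricted
counts: e: 1, b: 2, c: 1, d: 1, a (bound): 1
order of uses: e, b, d, c, a, b
typing: ✓ — Bool
ordered: ✗ — b ×2 used more than once (contraction)
linear: ✗ — b ×2 used more than once (contraction)
affine: ✗ — b ×2 used more than once (contraction)
relevant: ✓ — none of e, b, c, d, a goes unused
unrestricted: ✓ — well-typed at Bool; no restrictions here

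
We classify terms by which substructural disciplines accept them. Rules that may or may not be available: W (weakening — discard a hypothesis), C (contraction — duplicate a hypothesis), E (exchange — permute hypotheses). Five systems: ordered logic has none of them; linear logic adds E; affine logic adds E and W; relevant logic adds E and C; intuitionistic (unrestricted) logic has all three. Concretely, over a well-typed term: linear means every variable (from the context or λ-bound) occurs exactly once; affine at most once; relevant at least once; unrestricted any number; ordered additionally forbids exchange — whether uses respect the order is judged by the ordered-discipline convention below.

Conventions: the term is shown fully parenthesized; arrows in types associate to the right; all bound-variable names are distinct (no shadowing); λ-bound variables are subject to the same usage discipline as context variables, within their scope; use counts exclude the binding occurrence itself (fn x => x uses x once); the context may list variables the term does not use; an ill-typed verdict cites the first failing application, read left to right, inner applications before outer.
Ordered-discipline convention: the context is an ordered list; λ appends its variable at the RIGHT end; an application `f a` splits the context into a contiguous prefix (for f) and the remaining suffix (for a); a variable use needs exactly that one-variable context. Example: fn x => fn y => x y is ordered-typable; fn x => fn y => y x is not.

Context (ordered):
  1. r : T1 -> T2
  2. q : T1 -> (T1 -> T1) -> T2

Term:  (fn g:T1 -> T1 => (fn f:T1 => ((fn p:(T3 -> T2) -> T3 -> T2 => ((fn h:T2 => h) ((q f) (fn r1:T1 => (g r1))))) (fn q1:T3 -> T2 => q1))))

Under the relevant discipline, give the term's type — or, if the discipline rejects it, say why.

not well-typed under relevant — r, p never used (weakening)
use counts: r=0; q=1; g [bound]=1; f [bound]=1; p [bound]=0; h [bound]=1; r1 [bound]=1; q1 [bound]=1
use order (left to right): h, q, f, g, r1, q1
typing: ✓ — (T1 -> T1) -> T1 -> T2
all disciplines: ordered ✗, linear ✗, affine ✓, relevant ✗, unrestricted ✓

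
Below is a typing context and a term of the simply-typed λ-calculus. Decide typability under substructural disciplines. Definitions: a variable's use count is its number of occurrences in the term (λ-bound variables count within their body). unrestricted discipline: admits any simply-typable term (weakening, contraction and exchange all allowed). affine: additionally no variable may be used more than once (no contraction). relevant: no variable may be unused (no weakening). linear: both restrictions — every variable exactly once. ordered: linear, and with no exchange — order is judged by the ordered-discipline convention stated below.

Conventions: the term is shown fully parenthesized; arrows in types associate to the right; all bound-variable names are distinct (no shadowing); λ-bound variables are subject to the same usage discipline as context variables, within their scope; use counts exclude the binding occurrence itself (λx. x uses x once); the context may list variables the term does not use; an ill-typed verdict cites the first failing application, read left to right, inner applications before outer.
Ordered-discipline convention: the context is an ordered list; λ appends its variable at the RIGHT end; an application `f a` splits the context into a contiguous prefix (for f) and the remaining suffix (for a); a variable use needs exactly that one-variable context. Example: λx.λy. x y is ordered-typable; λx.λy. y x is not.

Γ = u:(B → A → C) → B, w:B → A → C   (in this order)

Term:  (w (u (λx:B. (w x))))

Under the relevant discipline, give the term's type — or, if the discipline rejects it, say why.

term : A → C
use counts: u=1, w=2, x (bound)=1
uses in reading order: w, u, w, x
typing: ✓ — A → C
summary: ordered ✗ · linear ✗ · affine ✗ · relevant ✓ · unrestricted ✓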